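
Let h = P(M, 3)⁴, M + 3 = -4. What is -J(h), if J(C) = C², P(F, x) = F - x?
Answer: -100000000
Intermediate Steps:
M = -7 (M = -3 - 4 = -7)
h = 10000 (h = (-7 - 1*3)⁴ = (-7 - 3)⁴ = (-10)⁴ = 10000)
-J(h) = -1*10000² = -1*100000000 = -100000000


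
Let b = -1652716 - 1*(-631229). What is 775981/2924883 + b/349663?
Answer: -2716398116618/1022723364429 ≈ -2.6560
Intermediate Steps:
b = -1021487 (b = -1652716 + 631229 = -1021487)
775981/2924883 + b/349663 = 775981/2924883 - 1021487/349663 = -2716398116618/1022723364429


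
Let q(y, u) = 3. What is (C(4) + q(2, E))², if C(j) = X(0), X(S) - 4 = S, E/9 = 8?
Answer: 49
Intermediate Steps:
E = 72 (E = 9*8 = 72)
X(S) = 4 + S
C(j) = 4 (C(j) = 4 + 0 = 4)
(C(4) + q(2, E))² = (4 + 3)² = 7² = 49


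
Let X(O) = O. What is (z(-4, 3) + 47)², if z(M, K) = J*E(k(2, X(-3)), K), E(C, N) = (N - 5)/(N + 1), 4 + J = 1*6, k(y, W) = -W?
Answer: 2116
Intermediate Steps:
J = 2 (J = -4 + 1*6 = -4 + 6 = 2)
E(C, N) = (-5 + N)/(1 + N)
z(M, K) = 2*(-5 + K)/(1 + K) (z(M, K) = 2*((-5 + K)/(1 + K)) = 2*(-5 + K)/(1 + K))
(z(-4, 3) + 47)² = (2*(-5 + 3)/(1 + 3) + 47)² = (2*(-2)/4 + 47)² = (2*(¼)*(-2) + 47)² = (-1 + 47)² = 46² = 2116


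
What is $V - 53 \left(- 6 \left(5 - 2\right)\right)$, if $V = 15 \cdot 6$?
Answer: $1044$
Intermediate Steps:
$V = 90$
$V - 53 \left(- 6 \left(5 - 2\right)\right) = 90 - 53 \left(- 6 \left(5 - 2\right)\right) = 90 - 53 \left(\left(-6\right) 3\right) = 90 - -954 = 90 + 954 = 1044$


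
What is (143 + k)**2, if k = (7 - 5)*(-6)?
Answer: 17161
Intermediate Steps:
k = -12 (k = 2*(-6) = -12)
(143 + k)**2 = (143 - 12)**2 = 131**2 = 17161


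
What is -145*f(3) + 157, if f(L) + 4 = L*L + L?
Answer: -1003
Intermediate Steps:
f(L) = -4 + L + L**2 (f(L) = -4 + (L*L + L) = -4 + (L**2 + L) = -4 + (L + L**2) = -4 + L + L**2)
-145*f(3) + 157 = -145*(-4 + 3 + 3**2) + 157 = -145*(-4 + 3 + 9) + 157 = -145*8 + 157 = -1160 + 157 = -1003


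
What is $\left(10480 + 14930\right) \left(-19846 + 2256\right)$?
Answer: $-446961900$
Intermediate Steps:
$\left(10480 + 14930\right) \left(-19846 + 2256\right) = 25410 \left(-17590\right) = -446961900$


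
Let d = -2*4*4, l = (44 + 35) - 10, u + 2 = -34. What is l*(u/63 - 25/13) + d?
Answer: -18575/91 ≈ -204.12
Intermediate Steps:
u = -36 (u = -2 - 34 = -36)
l = 69 (l = 79 - 10 = 69)
d = -32 (d = -8*4 = -32)
l*(u/63 - 25/13) + d = 69*(-36/63 - 25/13) - 32 = 69*(-36*1/63 - 25*1/13) - 32 = 69*(-4/7 - 25/13) - 32 = 69*(-227/91) - 32 = -15663/91 - 32 = -18575/91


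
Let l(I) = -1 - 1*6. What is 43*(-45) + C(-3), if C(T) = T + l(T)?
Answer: -1945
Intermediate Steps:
l(I) = -7 (l(I) = -1 - 6 = -7)
C(T) = -7 + T (C(T) = T - 7 = -7 + T)
43*(-45) + C(-3) = 43*(-45) + (-7 - 3) = -1935 - 10 = -1945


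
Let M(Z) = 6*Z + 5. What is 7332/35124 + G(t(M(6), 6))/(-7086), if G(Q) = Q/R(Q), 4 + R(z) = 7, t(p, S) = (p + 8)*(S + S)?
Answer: 1877927/10370361 ≈ 0.18109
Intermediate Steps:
M(Z) = 5 + 6*Z
t(p, S) = 2*S*(8 + p) (t(p, S) = (8 + p)*(2*S) = 2*S*(8 + p))
R(z) = 3 (R(z) = -4 + 7 = 3)
G(Q) = Q/3
7332/35124 + G(t(M(6), 6))/(-7086) = 7332/35124 + ((2*6*(8 + (5 + 6*6)))/3)/(-7086) = 7332*(1/35124) + ((2*6*(8 + (5 + 36)))/3)*(-1/7086) = 611/2927 + ((2*6*(8 + 41))/3)*(-1/7086) = 611/2927 + ((2*6*49)/3)*(-1/7086) = 611/2927 + ((⅓)*588)*(-1/7086) = 611/2927 + 196*(-1/7086) = 611/2927 - 98/3543 = 1877927/10370361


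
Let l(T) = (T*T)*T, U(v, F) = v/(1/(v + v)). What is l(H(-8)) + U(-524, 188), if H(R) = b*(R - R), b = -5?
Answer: 549152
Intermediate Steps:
U(v, F) = 2*v**2 (U(v, F) = v/(1/(2*v)) = v/((1/(2*v))) = v*(2*v) = 2*v**2)
H(R) = 0 (H(R) = -5*(R - R) = -5*0 = 0)
l(T) = T**3 (l(T) = T**2*T = T**3)
l(H(-8)) + U(-524, 188) = 0**3 + 2*(-524)**2 = 0 + 2*274576 = 0 + 549152 = 549152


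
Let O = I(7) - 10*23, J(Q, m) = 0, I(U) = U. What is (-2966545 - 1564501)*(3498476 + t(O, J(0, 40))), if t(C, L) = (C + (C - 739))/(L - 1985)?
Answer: -6293148081158614/397 ≈ -1.5852e+13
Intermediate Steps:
O = -223 (O = 7 - 10*23 = 7 - 1*230 = 7 - 230 = -223)
t(C, L) = (-739 + 2*C)/(-1985 + L) (t(C, L) = (C + (-739 + C))/(-1985 + L) = (-739 + 2*C)/(-1985 + L))
(-2966545 - 1564501)*(3498476 + t(O, J(0, 40))) = (-2966545 - 1564501)*(3498476 + (-739 + 2*(-223))/(-1985 + 0)) = -4531046*(3498476 + (-739 - 446)/(-1985)) = -4531046*(3498476 - 1/1985*(-1185)) = -4531046*(3498476 + 237/397) = -4531046*1388895209/397 = -6293148081158614/397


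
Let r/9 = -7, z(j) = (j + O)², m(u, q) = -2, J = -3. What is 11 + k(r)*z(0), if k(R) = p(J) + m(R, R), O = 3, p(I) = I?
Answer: -34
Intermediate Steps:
z(j) = (3 + j)² (z(j) = (j + 3)² = (3 + j)²)
r = -63 (r = 9*(-7) = -63)
k(R) = -5 (k(R) = -3 - 2 = -5)
11 + k(r)*z(0) = 11 - 5*(3 + 0)² = 11 - 5*3² = 11 - 5*9 = 11 - 45 = -34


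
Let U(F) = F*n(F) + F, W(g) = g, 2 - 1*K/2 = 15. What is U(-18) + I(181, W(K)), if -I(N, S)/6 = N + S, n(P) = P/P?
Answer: -966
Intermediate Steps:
K = -26 (K = 4 - 2*15 = 4 - 30 = -26)
n(P) = 1
I(N, S) = -6*N - 6*S (I(N, S) = -6*(N + S) = -6*N - 6*S)
U(F) = 2*F (U(F) = F*1 + F = F + F = 2*F)
U(-18) + I(181, W(K)) = 2*(-18) + (-6*181 - 6*(-26)) = -36 + (-1086 + 156) = -36 - 930 = -966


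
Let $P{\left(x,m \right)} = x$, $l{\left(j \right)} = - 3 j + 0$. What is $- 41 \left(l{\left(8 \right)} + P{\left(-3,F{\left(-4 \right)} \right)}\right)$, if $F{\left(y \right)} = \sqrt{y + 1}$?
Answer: $1107$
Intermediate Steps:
$l{\left(j \right)} = - 3 j$
$F{\left(y \right)} = \sqrt{1 + y}$
$- 41 \left(l{\left(8 \right)} + P{\left(-3,F{\left(-4 \right)} \right)}\right) = - 41 \left(\left(-3\right) 8 - 3\right) = - 41 \left(-24 - 3\right) = \left(-41\right) \left(-27\right) = 1107$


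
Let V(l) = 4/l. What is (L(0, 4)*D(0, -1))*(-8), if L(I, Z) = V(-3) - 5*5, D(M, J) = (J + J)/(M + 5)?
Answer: -1264/15 ≈ -84.267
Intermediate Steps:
D(M, J) = 2*J/(5 + M) (D(M, J) = (2*J)/(5 + M) = 2*J/(5 + M))
L(I, Z) = -79/3 (L(I, Z) = 4/(-3) - 5*5 = 4*(-1/3) - 25 = -4/3 - 25 = -79/3)
(L(0, 4)*D(0, -1))*(-8) = -158*(-1)/(3*(5 + 0))*(-8) = -158*(-1)/(3*5)*(-8) = -79/3*(-2/5)*(-8) = (158/15)*(-8) = -1264/15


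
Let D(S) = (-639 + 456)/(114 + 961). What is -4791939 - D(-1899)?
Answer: -5151334242/1075 ≈ -4.7919e+6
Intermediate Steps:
D(S) = -183/1075
-4791939 - D(-1899) = -4791939 - 1*(-183/1075) = -4791939 + 183/1075 = -5151334242/1075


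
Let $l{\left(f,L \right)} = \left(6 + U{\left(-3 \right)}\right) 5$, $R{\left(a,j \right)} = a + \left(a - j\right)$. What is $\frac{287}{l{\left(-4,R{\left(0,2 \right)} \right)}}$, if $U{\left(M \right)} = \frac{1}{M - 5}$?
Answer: $\frac{2296}{235} \approx 9.7702$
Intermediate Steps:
$R{\left(a,j \right)} = - j + 2 a$
$U{\left(M \right)} = \frac{1}{-5 + M}$
$l{\left(f,L \right)} = \frac{235}{8}$ ($l{\left(f,L \right)} = \left(6 + \frac{1}{-5 - 3}\right) 5 = \left(6 + \frac{1}{-8}\right) 5 = \left(6 - \frac{1}{8}\right) 5 = \frac{47}{8} \cdot 5 = \frac{235}{8}$)
$\frac{287}{l{\left(-4,R{\left(0,2 \right)} \right)}} = \frac{287}{\frac{235}{8}} = 287 \cdot \frac{8}{235} = \frac{2296}{235}$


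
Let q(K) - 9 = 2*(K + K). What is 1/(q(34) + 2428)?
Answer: 1/2573 ≈ 0.00038865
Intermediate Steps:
q(K) = 9 + 4*K (q(K) = 9 + 2*(K + K) = 9 + 2*(2*K) = 9 + 4*K)
1/(q(34) + 2428) = 1/((9 + 4*34) + 2428) = 1/((9 + 136) + 2428) = 1/(145 + 2428) = 1/2573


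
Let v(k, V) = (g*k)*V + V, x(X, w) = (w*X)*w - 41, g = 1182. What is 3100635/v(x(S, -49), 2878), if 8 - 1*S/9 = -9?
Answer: 620127/249904099046 ≈ 2.4815e-6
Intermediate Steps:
S = 153 (S = 72 - 9*(-9) = 72 + 81 = 153)
x(X, w) = -41 + X*w² (x(X, w) = (X*w)*w - 41 = X*w² - 41 = -41 + X*w²)
v(k, V) = V + 1182*V*k (v(k, V) = (1182*k)*V + V = 1182*V*k + V = V + 1182*V*k)
3100635/v(x(S, -49), 2878) = 3100635/((2878*(1 + 1182*(-41 + 153*(-49)²)))) = 3100635/((2878*(1 + 1182*(-41 + 153*2401)))) = 3100635/((2878*(1 + 1182*(-41 + 367353)))) = 3100635/((2878*(1 + 1182*367312))) = 3100635/((2878*(1 + 434162784))) = 3100635/((2878*434162785)) = 3100635/1249520495230 = 3100635*(1/1249520495230) = 620127/249904099046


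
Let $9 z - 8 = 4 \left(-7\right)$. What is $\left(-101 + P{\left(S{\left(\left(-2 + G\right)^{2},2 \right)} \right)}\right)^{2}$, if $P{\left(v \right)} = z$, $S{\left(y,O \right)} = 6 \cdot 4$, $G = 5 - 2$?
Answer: $\frac{863041}{81} \approx 10655.0$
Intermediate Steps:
$G = 3$
$z = - \frac{20}{9}$ ($z = \frac{8}{9} + \frac{4 \left(-7\right)}{9} = \frac{8}{9} + \frac{1}{9} \left(-28\right) = \frac{8}{9} - \frac{28}{9} = - \frac{20}{9} \approx -2.2222$)
$S{\left(y,O \right)} = 24$
$P{\left(v \right)} = - \frac{20}{9}$
$\left(-101 + P{\left(S{\left(\left(-2 + G\right)^{2},2 \right)} \right)}\right)^{2} = \left(-101 - \frac{20}{9}\right)^{2} = \left(- \frac{929}{9}\right)^{2} = \frac{863041}{81}$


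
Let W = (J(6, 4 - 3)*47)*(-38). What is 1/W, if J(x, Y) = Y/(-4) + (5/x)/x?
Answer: 9/1786 ≈ 0.0050392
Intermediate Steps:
J(x, Y) = 5/x² - Y/4 (J(x, Y) = Y*(-¼) + 5/x² = -Y/4 + 5/x² = 5/x² - Y/4)
W = 1786/9 (W = ((5/6² - (4 - 3)/4)*47)*(-38) = ((5*(1/36) - ¼*1)*47)*(-38) = ((5/36 - ¼)*47)*(-38) = -⅑*47*(-38) = -47/9*(-38) = 1786/9 ≈ 198.44)
1/W = 1/(1786/9) = 9/1786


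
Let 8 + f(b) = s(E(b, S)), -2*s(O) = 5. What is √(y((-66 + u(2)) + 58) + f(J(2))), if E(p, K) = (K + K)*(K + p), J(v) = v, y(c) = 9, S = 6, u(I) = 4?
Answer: I*√6/2 ≈ 1.2247*I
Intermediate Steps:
E(p, K) = 2*K*(K + p) (E(p, K) = (2*K)*(K + p) = 2*K*(K + p))
s(O) = -5/2 (s(O) = -½*5 = -5/2)
f(b) = -21/2 (f(b) = -8 - 5/2 = -21/2)
√(y((-66 + u(2)) + 58) + f(J(2))) = √(9 - 21/2) = √(-3/2) = I*√6/2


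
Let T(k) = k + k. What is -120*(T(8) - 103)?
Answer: 10440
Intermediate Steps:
T(k) = 2*k
-120*(T(8) - 103) = -120*(2*8 - 103) = -120*(16 - 103) = -120*(-87) = 10440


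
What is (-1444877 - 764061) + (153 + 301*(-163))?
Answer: -2257848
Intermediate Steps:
(-1444877 - 764061) + (153 + 301*(-163)) = -2208938 + (153 - 49063) = -2208938 - 48910 = -2257848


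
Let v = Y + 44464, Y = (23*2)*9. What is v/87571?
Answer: 2362/4609 ≈ 0.51248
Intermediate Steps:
Y = 414 (Y = 46*9 = 414)
v = 44878 (v = 414 + 44464 = 44878)
v/87571 = 44878/87571 = 44878*(1/87571) = 2362/4609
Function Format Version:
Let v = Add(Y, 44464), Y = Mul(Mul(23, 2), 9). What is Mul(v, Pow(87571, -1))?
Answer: Rational(2362, 4609) ≈ 0.51248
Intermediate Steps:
Y = 414 (Y = Mul(46, 9) = 414)
v = 44878 (v = Add(414, 44464) = 44878)
Mul(v, Pow(87571, -1)) = Mul(44878, Pow(87571, -1)) = Mul(44878, Rational(1, 87571)) = Rational(2362, 4609)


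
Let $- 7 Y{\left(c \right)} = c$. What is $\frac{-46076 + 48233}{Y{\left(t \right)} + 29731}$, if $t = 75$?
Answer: $\frac{15099}{208042} \approx 0.072577$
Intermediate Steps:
$Y{\left(c \right)} = - \frac{c}{7}$
$\frac{-46076 + 48233}{Y{\left(t \right)} + 29731} = \frac{-46076 + 48233}{\left(- \frac{1}{7}\right) 75 + 29731} = \frac{2157}{- \frac{75}{7} + 29731} = \frac{2157}{\frac{208042}{7}} = 2157 \cdot \frac{7}{208042} = \frac{15099}{208042}$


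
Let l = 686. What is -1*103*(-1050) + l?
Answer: 108836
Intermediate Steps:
-1*103*(-1050) + l = -1*103*(-1050) + 686 = -103*(-1050) + 686 = 108150 + 686 = 108836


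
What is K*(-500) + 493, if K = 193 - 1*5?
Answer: -93507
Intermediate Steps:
K = 188 (K = 193 - 5 = 188)
K*(-500) + 493 = 188*(-500) + 493 = -94000 + 493 = -93507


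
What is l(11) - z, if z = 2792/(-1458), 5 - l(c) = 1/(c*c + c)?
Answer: 221561/32076 ≈ 6.9074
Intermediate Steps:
l(c) = 5 - 1/(c + c**2) (l(c) = 5 - 1/(c*c + c) = 5 - 1/(c**2 + c) = 5 - 1/(c + c**2))
z = -1396/729 (z = 2792*(-1/1458) = -1396/729 ≈ -1.9150)
l(11) - z = (-1 + 5*11 + 5*11**2)/(11*(1 + 11)) - 1*(-1396/729) = (1/11)*(-1 + 55 + 5*121)/12 + 1396/729 = (1/11)*(1/12)*(-1 + 55 + 605) + 1396/729 = (1/11)*(1/12)*659 + 1396/729 = 659/132 + 1396/729 = 221561/32076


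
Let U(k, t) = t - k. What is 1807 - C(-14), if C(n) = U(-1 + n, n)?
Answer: 1806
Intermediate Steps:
C(n) = 1 (C(n) = n - (-1 + n) = n + (1 - n) = 1)
1807 - C(-14) = 1807 - 1*1 = 1807 - 1 = 1806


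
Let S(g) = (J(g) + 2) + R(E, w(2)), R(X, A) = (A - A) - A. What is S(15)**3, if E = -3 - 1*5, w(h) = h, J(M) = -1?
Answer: -1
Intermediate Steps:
E = -8 (E = -3 - 5 = -8)
R(X, A) = -A (R(X, A) = 0 - A = -A)
S(g) = -1 (S(g) = (-1 + 2) - 1*2 = 1 - 2 = -1)
S(15)**3 = (-1)**3 = -1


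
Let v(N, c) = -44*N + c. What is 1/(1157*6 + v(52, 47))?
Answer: 1/4701 ≈ 0.00021272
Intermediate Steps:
v(N, c) = c - 44*N
1/(1157*6 + v(52, 47)) = 1/(1157*6 + (47 - 44*52)) = 1/(6942 + (47 - 2288)) = 1/(6942 - 2241) = 1/4701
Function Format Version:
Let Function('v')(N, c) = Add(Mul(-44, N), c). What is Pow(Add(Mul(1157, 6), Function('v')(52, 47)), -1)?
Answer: Rational(1, 4701) ≈ 0.00021272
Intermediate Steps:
Function('v')(N, c) = Add(c, Mul(-44, N))
Pow(Add(Mul(1157, 6), Function('v')(52, 47)), -1) = Pow(Add(Mul(1157, 6), Add(47, Mul(-44, 52))), -1) = Pow(Add(6942, Add(47, -2288)), -1) = Pow(Add(6942, -2241), -1) = Pow(4701, -1) = Rational(1, 4701)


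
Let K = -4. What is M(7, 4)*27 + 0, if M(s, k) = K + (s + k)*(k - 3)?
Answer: 189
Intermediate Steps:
M(s, k) = -4 + (-3 + k)*(k + s) (M(s, k) = -4 + (s + k)*(k - 3) = -4 + (k + s)*(-3 + k) = -4 + (-3 + k)*(k + s))
M(7, 4)*27 + 0 = (-4 + 4² - 3*4 - 3*7 + 4*7)*27 + 0 = (-4 + 16 - 12 - 21 + 28)*27 + 0 = 7*27 + 0 = 189 + 0 = 189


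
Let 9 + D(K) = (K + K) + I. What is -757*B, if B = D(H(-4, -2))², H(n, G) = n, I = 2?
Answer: -170325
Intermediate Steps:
D(K) = -7 + 2*K (D(K) = -9 + ((K + K) + 2) = -9 + (2*K + 2) = -9 + (2 + 2*K) = -7 + 2*K)
B = 225 (B = (-7 + 2*(-4))² = (-7 - 8)² = (-15)² = 225)
-757*B = -757*225 = -170325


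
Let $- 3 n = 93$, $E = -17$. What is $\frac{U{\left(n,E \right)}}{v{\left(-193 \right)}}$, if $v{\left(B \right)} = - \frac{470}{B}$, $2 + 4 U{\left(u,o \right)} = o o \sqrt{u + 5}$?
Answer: $- \frac{193}{940} + \frac{55777 i \sqrt{26}}{1880} \approx -0.20532 + 151.28 i$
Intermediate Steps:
$n = -31$ ($n = \left(- \frac{1}{3}\right) 93 = -31$)
$U{\left(u,o \right)} = - \frac{1}{2} + \frac{o^{2} \sqrt{5 + u}}{4}$ ($U{\left(u,o \right)} = - \frac{1}{2} + \frac{o o \sqrt{u + 5}}{4} = - \frac{1}{2} + \frac{o^{2} \sqrt{5 + u}}{4}$)
$\frac{U{\left(n,E \right)}}{v{\left(-193 \right)}} = \frac{- \frac{1}{2} + \frac{\left(-17\right)^{2} \sqrt{5 - 31}}{4}}{\left(-470\right) \frac{1}{-193}} = \frac{- \frac{1}{2} + \frac{1}{4} \cdot 289 \sqrt{-26}}{\left(-470\right) \left(- \frac{1}{193}\right)} = \frac{- \frac{1}{2} + \frac{1}{4} \cdot 289 i \sqrt{26}}{\frac{470}{193}} = \left(- \frac{1}{2} + \frac{289 i \sqrt{26}}{4}\right) \frac{193}{470} = - \frac{193}{940} + \frac{55777 i \sqrt{26}}{1880}$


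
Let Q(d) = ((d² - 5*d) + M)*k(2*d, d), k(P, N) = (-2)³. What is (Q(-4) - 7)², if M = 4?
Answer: 106929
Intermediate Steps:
k(P, N) = -8
Q(d) = -32 - 8*d² + 40*d (Q(d) = ((d² - 5*d) + 4)*(-8) = (4 + d² - 5*d)*(-8) = -32 - 8*d² + 40*d)
(Q(-4) - 7)² = ((-32 - 8*(-4)² + 40*(-4)) - 7)² = ((-32 - 8*16 - 160) - 7)² = ((-32 - 128 - 160) - 7)² = (-320 - 7)² = (-327)² = 106929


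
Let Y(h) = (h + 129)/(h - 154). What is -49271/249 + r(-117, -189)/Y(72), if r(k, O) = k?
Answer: -2504855/16683 ≈ -150.14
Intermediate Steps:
Y(h) = (129 + h)/(-154 + h)
-49271/249 + r(-117, -189)/Y(72) = -49271/249 - 117*(-154 + 72)/(129 + 72) = -49271*1/249 - 117/(201/(-82)) = -49271/249 - 117/((-1/82*201)) = -49271/249 - 117/(-201/82) = -49271/249 - 117*(-82/201) = -49271/249 + 3198/67 = -2504855/16683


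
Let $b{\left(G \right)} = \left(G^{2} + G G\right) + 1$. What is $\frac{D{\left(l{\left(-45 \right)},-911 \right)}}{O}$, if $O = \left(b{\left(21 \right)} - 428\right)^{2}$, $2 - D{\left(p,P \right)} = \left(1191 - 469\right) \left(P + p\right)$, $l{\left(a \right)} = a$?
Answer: $\frac{690234}{207025} \approx 3.3341$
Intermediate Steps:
$b{\left(G \right)} = 1 + 2 G^{2}$ ($b{\left(G \right)} = \left(G^{2} + G^{2}\right) + 1 = 2 G^{2} + 1 = 1 + 2 G^{2}$)
$D{\left(p,P \right)} = 2 - 722 P - 722 p$ ($D{\left(p,P \right)} = 2 - \left(1191 - 469\right) \left(P + p\right) = 2 - 722 \left(P + p\right) = 2 - \left(722 P + 722 p\right) = 2 - 722 P - 722 p$)
$O = 207025$ ($O = \left(\left(1 + 2 \cdot 21^{2}\right) - 428\right)^{2} = \left(\left(1 + 2 \cdot 441\right) - 428\right)^{2} = \left(\left(1 + 882\right) - 428\right)^{2} = \left(883 - 428\right)^{2} = 455^{2} = 207025$)
$\frac{D{\left(l{\left(-45 \right)},-911 \right)}}{O} = \frac{2 - -657742 - -32490}{207025} = \left(2 + 657742 + 32490\right) \frac{1}{207025} = 690234 \cdot \frac{1}{207025} = \frac{690234}{207025}$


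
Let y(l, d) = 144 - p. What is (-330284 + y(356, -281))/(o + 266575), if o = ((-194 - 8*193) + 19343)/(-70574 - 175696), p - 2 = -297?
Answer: -16246185630/13129881529 ≈ -1.2373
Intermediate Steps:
p = -295 (p = 2 - 297 = -295)
y(l, d) = 439 (y(l, d) = 144 - 1*(-295) = 144 + 295 = 439)
o = -3521/49254 (o = ((-194 - 1544) + 19343)/(-246270) = (-1738 + 19343)*(-1/246270) = 17605*(-1/246270) = -3521/49254 ≈ -0.071487)
(-330284 + y(356, -281))/(o + 266575) = (-330284 + 439)/(-3521/49254 + 266575) = -329845/13129881529/49254 = -329845*49254/13129881529 = -16246185630/13129881529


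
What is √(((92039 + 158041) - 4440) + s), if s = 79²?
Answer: √251881 ≈ 501.88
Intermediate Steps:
s = 6241
√(((92039 + 158041) - 4440) + s) = √(((92039 + 158041) - 4440) + 6241) = √((250080 - 4440) + 6241) = √(245640 + 6241) = √251881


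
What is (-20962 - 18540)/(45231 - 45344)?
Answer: 39502/113 ≈ 349.58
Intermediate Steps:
(-20962 - 18540)/(45231 - 45344) = -39502/(-113) = -39502*(-1/113) = 39502/113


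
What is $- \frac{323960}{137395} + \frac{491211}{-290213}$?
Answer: $- \frac{4614495395}{1139251861} \approx -4.0505$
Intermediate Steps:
$- \frac{323960}{137395} + \frac{491211}{-290213} = \left(-323960\right) \frac{1}{137395} + 491211 \left(- \frac{1}{290213}\right) = - \frac{64792}{27479} - \frac{70173}{41459} = - \frac{4614495395}{1139251861}$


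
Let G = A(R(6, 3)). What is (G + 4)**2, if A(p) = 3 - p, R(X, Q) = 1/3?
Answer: 400/9 ≈ 44.444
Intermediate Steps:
R(X, Q) = 1/3
G = 8/3 (G = 3 - 1*1/3 = 3 - 1/3 = 8/3 ≈ 2.6667)
(G + 4)**2 = (8/3 + 4)**2 = (20/3)**2 = 400/9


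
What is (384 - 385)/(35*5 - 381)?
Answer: 1/206 ≈ 0.0048544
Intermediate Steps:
(384 - 385)/(35*5 - 381) = -1/(175 - 381) = -1/(-206) = -1*(-1/206) = 1/206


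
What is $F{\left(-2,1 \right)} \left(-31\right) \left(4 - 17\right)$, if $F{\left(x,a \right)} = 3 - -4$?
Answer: $2821$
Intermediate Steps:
$F{\left(x,a \right)} = 7$ ($F{\left(x,a \right)} = 3 + 4 = 7$)
$F{\left(-2,1 \right)} \left(-31\right) \left(4 - 17\right) = 7 \left(-31\right) \left(4 - 17\right) = \left(-217\right) \left(-13\right) = 2821$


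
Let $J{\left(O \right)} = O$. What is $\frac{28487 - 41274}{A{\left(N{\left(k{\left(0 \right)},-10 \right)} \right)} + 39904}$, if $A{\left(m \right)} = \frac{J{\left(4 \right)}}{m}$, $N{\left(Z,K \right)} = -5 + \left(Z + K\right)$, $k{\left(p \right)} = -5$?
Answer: $- \frac{3365}{10501} \approx -0.32045$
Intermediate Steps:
$N{\left(Z,K \right)} = -5 + K + Z$ ($N{\left(Z,K \right)} = -5 + \left(K + Z\right) = -5 + K + Z$)
$A{\left(m \right)} = \frac{4}{m}$
$\frac{28487 - 41274}{A{\left(N{\left(k{\left(0 \right)},-10 \right)} \right)} + 39904} = \frac{28487 - 41274}{\frac{4}{-5 - 10 - 5} + 39904} = - \frac{12787}{\frac{4}{-20} + 39904} = - \frac{12787}{4 \left(- \frac{1}{20}\right) + 39904} = - \frac{12787}{- \frac{1}{5} + 39904} = - \frac{12787}{\frac{199519}{5}} = \left(-12787\right) \frac{5}{199519} = - \frac{3365}{10501}$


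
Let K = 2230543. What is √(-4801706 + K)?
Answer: I*√2571163 ≈ 1603.5*I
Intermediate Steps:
√(-4801706 + K) = √(-4801706 + 2230543) = √(-2571163) = I*√2571163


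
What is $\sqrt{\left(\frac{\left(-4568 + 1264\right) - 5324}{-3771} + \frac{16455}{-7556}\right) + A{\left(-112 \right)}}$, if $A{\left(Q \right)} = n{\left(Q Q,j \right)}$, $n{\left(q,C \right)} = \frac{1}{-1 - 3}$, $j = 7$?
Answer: $\frac{i \sqrt{787940371374}}{2374473} \approx 0.37383 i$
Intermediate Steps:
$n{\left(q,C \right)} = - \frac{1}{4}$ ($n{\left(q,C \right)} = \frac{1}{-4} = - \frac{1}{4}$)
$A{\left(Q \right)} = - \frac{1}{4}$
$\sqrt{\left(\frac{\left(-4568 + 1264\right) - 5324}{-3771} + \frac{16455}{-7556}\right) + A{\left(-112 \right)}} = \sqrt{\left(\frac{\left(-4568 + 1264\right) - 5324}{-3771} + \frac{16455}{-7556}\right) - \frac{1}{4}} = \sqrt{\left(\left(-3304 - 5324\right) \left(- \frac{1}{3771}\right) + 16455 \left(- \frac{1}{7556}\right)\right) - \frac{1}{4}} = \sqrt{\left(\left(-8628\right) \left(- \frac{1}{3771}\right) - \frac{16455}{7556}\right) - \frac{1}{4}} = \sqrt{\left(\frac{2876}{1257} - \frac{16455}{7556}\right) - \frac{1}{4}} = \sqrt{\frac{1047121}{9497892} - \frac{1}{4}} = \sqrt{- \frac{331838}{2374473}} = \frac{i \sqrt{787940371374}}{2374473}$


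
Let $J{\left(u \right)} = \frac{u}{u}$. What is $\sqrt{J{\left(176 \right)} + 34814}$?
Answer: $\sqrt{34815} \approx 186.59$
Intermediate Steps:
$J{\left(u \right)} = 1$
$\sqrt{J{\left(176 \right)} + 34814} = \sqrt{1 + 34814} = \sqrt{34815}$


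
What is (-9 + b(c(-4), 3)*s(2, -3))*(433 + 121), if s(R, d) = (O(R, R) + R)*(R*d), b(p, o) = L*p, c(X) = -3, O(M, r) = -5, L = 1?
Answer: -34902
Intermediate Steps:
b(p, o) = p (b(p, o) = 1*p = p)
s(R, d) = R*d*(-5 + R) (s(R, d) = (-5 + R)*(R*d) = R*d*(-5 + R))
(-9 + b(c(-4), 3)*s(2, -3))*(433 + 121) = (-9 - 6*(-3)*(-5 + 2))*(433 + 121) = (-9 - 6*(-3)*(-3))*554 = (-9 - 3*18)*554 = (-9 - 54)*554 = -63*554 = -34902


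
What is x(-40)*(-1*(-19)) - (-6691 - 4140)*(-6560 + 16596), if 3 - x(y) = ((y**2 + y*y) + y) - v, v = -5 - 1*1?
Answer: 108639819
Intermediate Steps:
v = -6 (v = -5 - 1 = -6)
x(y) = -3 - y - 2*y**2 (x(y) = 3 - (((y**2 + y*y) + y) - 1*(-6)) = 3 - (((y**2 + y**2) + y) + 6) = 3 - ((2*y**2 + y) + 6) = 3 - ((y + 2*y**2) + 6) = 3 - (6 + y + 2*y**2) = 3 + (-6 - y - 2*y**2) = -3 - y - 2*y**2)
x(-40)*(-1*(-19)) - (-6691 - 4140)*(-6560 + 16596) = (-3 - 1*(-40) - 2*(-40)**2)*(-1*(-19)) - (-6691 - 4140)*(-6560 + 16596) = (-3 + 40 - 2*1600)*19 - (-10831)*10036 = (-3 + 40 - 3200)*19 - 1*(-108699916) = -3163*19 + 108699916 = -60097 + 108699916 = 108639819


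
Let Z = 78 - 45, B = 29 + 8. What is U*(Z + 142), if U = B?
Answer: 6475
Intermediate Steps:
B = 37
U = 37
Z = 33
U*(Z + 142) = 37*(33 + 142) = 37*175 = 6475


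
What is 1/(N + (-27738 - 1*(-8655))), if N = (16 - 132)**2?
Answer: -1/5627 ≈ -0.00017771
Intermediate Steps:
N = 13456 (N = (-116)**2 = 13456)
1/(N + (-27738 - 1*(-8655))) = 1/(13456 + (-27738 - 1*(-8655))) = 1/(13456 + (-27738 + 8655)) = 1/(13456 - 19083) = 1/(-5627) = -1/5627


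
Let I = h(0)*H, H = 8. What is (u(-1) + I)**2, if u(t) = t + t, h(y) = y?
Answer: 4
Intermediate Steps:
u(t) = 2*t
I = 0 (I = 0*8 = 0)
(u(-1) + I)**2 = (2*(-1) + 0)**2 = (-2 + 0)**2 = (-2)**2 = 4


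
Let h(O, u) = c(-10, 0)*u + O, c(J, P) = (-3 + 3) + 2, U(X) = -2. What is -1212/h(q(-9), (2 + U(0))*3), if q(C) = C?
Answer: 404/3 ≈ 134.67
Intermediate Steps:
c(J, P) = 2 (c(J, P) = 0 + 2 = 2)
h(O, u) = O + 2*u (h(O, u) = 2*u + O = O + 2*u)
-1212/h(q(-9), (2 + U(0))*3) = -1212/(-9 + 2*((2 - 2)*3)) = -1212/(-9 + 2*(0*3)) = -1212/(-9 + 2*0) = -1212/(-9 + 0) = -1212/(-9) = -1212*(-⅑) = 404/3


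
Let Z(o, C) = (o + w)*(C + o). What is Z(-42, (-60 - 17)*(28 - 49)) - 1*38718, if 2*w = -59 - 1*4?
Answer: -308961/2 ≈ -1.5448e+5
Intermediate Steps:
w = -63/2 (w = (-59 - 1*4)/2 = (-59 - 4)/2 = (½)*(-63) = -63/2 ≈ -31.500)
Z(o, C) = (-63/2 + o)*(C + o) (Z(o, C) = (o - 63/2)*(C + o) = (-63/2 + o)*(C + o))
Z(-42, (-60 - 17)*(28 - 49)) - 1*38718 = ((-42)² - 63*(-60 - 17)*(28 - 49)/2 - 63/2*(-42) + ((-60 - 17)*(28 - 49))*(-42)) - 1*38718 = (1764 - (-4851)*(-21)/2 + 1323 - 77*(-21)*(-42)) - 38718 = (1764 - 63/2*1617 + 1323 + 1617*(-42)) - 38718 = (1764 - 101871/2 + 1323 - 67914) - 38718 = -231525/2 - 38718 = -308961/2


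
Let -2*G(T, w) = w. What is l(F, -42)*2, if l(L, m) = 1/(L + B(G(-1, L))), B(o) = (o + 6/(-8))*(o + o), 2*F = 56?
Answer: 2/441 ≈ 0.0045351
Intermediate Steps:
G(T, w) = -w/2
F = 28 (F = (1/2)*56 = 28)
B(o) = 2*o*(-3/4 + o) (B(o) = (o + 6*(-1/8))*(2*o) = (o - 3/4)*(2*o) = (-3/4 + o)*(2*o) = 2*o*(-3/4 + o))
l(L, m) = 1/(L - L*(-3 - 2*L)/4) (l(L, m) = 1/(L + (-L/2)*(-3 + 4*(-L/2))/2) = 1/(L + (-L/2)*(-3 - 2*L)/2) = 1/(L - L*(-3 - 2*L)/4))
l(F, -42)*2 = (4/(28*(7 + 2*28)))*2 = (4*(1/28)/(7 + 56))*2 = (4*(1/28)/63)*2 = (4*(1/28)*(1/63))*2 = (1/441)*2 = 2/441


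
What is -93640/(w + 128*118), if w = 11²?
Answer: -18728/3045 ≈ -6.1504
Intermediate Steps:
w = 121
-93640/(w + 128*118) = -93640/(121 + 128*118) = -93640/(121 + 15104) = -93640/15225 = -93640*1/15225 = -18728/3045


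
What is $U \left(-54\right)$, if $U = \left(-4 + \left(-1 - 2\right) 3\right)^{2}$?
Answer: $-9126$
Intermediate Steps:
$U = 169$ ($U = \left(-4 - 9\right)^{2} = \left(-13\right)^{2} = 169$)
$U \left(-54\right) = 169 \left(-54\right) = -9126$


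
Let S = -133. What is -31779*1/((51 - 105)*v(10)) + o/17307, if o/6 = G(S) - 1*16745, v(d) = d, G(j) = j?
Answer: 2038331/38460 ≈ 52.999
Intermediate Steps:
o = -101268 (o = 6*(-133 - 1*16745) = 6*(-133 - 16745) = 6*(-16878) = -101268)
-31779*1/((51 - 105)*v(10)) + o/17307 = -31779*1/(10*(51 - 105)) - 101268/17307 = -31779/((-54*10)) - 101268*1/17307 = -31779/(-540) - 11252/1923 = -31779*(-1/540) - 11252/1923 = 1177/20 - 11252/1923 = 2038331/38460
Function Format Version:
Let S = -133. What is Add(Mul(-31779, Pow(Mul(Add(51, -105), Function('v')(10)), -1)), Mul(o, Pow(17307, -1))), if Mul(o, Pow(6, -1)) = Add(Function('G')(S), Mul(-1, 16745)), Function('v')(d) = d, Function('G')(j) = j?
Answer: Rational(2038331, 38460) ≈ 52.999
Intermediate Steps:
o = -101268 (o = Mul(6, Add(-133, Mul(-1, 16745))) = Mul(6, Add(-133, -16745)) = Mul(6, -16878) = -101268)
Add(Mul(-31779, Pow(Mul(Add(51, -105), Function('v')(10)), -1)), Mul(o, Pow(17307, -1))) = Add(Mul(-31779, Pow(Mul(Add(51, -105), 10), -1)), Mul(-101268, Pow(17307, -1))) = Add(Mul(-31779, Pow(Mul(-54, 10), -1)), Mul(-101268, Rational(1, 17307))) = Add(Mul(-31779, Pow(-540, -1)), Rational(-11252, 1923)) = Add(Mul(-31779, Rational(-1, 540)), Rational(-11252, 1923)) = Add(Rational(1177, 20), Rational(-11252, 1923)) = Rational(2038331, 38460)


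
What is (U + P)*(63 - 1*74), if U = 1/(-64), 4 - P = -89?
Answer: -65461/64 ≈ -1022.8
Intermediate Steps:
P = 93 (P = 4 - 1*(-89) = 4 + 89 = 93)
U = -1/64 ≈ -0.015625
(U + P)*(63 - 1*74) = (-1/64 + 93)*(63 - 1*74) = 5951*(63 - 74)/64 = (5951/64)*(-11) = -65461/64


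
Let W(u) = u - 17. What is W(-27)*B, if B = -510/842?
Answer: 11220/421 ≈ 26.651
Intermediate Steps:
W(u) = -17 + u
B = -255/421 (B = -510*1/842 = -255/421 ≈ -0.60570)
W(-27)*B = (-17 - 27)*(-255/421) = -44*(-255/421) = 11220/421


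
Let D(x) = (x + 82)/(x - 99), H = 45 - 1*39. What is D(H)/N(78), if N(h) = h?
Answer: -44/3627 ≈ -0.012131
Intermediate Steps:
H = 6 (H = 45 - 39 = 6)
D(x) = (82 + x)/(-99 + x)
D(H)/N(78) = ((82 + 6)/(-99 + 6))/78 = (88/(-93))*(1/78) = -1/93*88*(1/78) = -88/93*1/78 = -44/3627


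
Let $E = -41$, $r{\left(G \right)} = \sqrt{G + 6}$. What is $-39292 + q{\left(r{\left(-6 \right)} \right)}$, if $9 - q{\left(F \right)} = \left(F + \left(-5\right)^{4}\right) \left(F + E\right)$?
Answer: $-13658$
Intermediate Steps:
$r{\left(G \right)} = \sqrt{6 + G}$
$q{\left(F \right)} = 9 - \left(-41 + F\right) \left(625 + F\right)$ ($q{\left(F \right)} = 9 - \left(F + \left(-5\right)^{4}\right) \left(F - 41\right) = 9 - \left(F + 625\right) \left(-41 + F\right) = 9 - \left(625 + F\right) \left(-41 + F\right) = 9 - \left(-41 + F\right) \left(625 + F\right)$)
$-39292 + q{\left(r{\left(-6 \right)} \right)} = -39292 - \left(-25634 + \left(\sqrt{6 - 6}\right)^{2} + 584 \sqrt{6 - 6}\right) = -39292 - \left(-25634 + 0 + \left(\sqrt{0}\right)^{2}\right) = -39292 - -25634 = -39292 + \left(25634 - 0 + 0\right) = -39292 + \left(25634 + 0 + 0\right) = -39292 + 25634 = -13658$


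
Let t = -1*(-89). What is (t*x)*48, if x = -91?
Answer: -388752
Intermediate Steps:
t = 89
(t*x)*48 = (89*(-91))*48 = -8099*48 = -388752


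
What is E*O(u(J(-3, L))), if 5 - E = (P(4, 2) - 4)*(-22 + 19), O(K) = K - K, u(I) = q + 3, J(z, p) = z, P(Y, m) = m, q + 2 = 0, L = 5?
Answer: 0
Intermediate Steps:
q = -2 (q = -2 + 0 = -2)
u(I) = 1 (u(I) = -2 + 3 = 1)
O(K) = 0
E = -1 (E = 5 - (2 - 4)*(-22 + 19) = 5 - (-2)*(-3) = 5 - 1*6 = 5 - 6 = -1)
E*O(u(J(-3, L))) = -1*0 = 0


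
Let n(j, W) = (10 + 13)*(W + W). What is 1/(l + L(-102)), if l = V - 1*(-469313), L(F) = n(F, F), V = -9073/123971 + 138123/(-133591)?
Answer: 160790387/74706412385535 ≈ 2.1523e-6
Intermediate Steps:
V = -178012792/160790387 (V = -9073*1/123971 + 138123*(-1/133591) = -9073/123971 - 1341/1297 = -178012792/160790387 ≈ -1.1071)
n(j, W) = 46*W (n(j, W) = 23*(2*W) = 46*W)
L(F) = 46*F
l = 75460840881339/160790387 (l = -178012792/160790387 - 1*(-469313) = -178012792/160790387 + 469313 = 75460840881339/160790387 ≈ 4.6931e+5)
1/(l + L(-102)) = 1/(75460840881339/160790387 + 46*(-102)) = 1/(75460840881339/160790387 - 4692) = 1/(74706412385535/160790387) = 160790387/74706412385535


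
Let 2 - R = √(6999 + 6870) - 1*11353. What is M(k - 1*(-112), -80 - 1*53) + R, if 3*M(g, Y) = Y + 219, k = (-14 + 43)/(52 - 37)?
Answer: 34151/3 - 3*√1541 ≈ 11266.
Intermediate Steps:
k = 29/15 ≈ 1.9333
M(g, Y) = 73 + Y/3 (M(g, Y) = (Y + 219)/3 = (219 + Y)/3 = 73 + Y/3)
R = 11355 - 3*√1541 (R = 2 - (√(6999 + 6870) - 1*11353) = 2 - (√13869 - 11353) = 2 - (3*√1541 - 11353) = 2 - (-11353 + 3*√1541) = 2 + (11353 - 3*√1541) = 11355 - 3*√1541 ≈ 11237.)
M(k - 1*(-112), -80 - 1*53) + R = (73 + (-80 - 1*53)/3) + (11355 - 3*√1541) = (73 + (-80 - 53)/3) + (11355 - 3*√1541) = (73 + (⅓)*(-133)) + (11355 - 3*√1541) = (73 - 133/3) + (11355 - 3*√1541) = 86/3 + (11355 - 3*√1541) = 34151/3 - 3*√1541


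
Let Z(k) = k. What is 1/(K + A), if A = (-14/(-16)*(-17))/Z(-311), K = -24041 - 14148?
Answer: -2488/95014113 ≈ -2.6186e-5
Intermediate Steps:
K = -38189
A = 119/2488 (A = (-14/(-16)*(-17))/(-311) = (-14*(-1/16)*(-17))*(-1/311) = ((7/8)*(-17))*(-1/311) = -119/8*(-1/311) = 119/2488 ≈ 0.047830)
1/(K + A) = 1/(-38189 + 119/2488) = 1/(-95014113/2488) = -2488/95014113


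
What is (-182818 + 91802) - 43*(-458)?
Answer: -71322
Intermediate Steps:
(-182818 + 91802) - 43*(-458) = -91016 + 19694 = -71322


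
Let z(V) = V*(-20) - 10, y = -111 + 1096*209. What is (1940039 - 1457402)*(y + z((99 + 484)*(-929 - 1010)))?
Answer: 11022310810071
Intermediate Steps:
y = 228953 (y = -111 + 229064 = 228953)
z(V) = -10 - 20*V (z(V) = -20*V - 10 = -10 - 20*V)
(1940039 - 1457402)*(y + z((99 + 484)*(-929 - 1010))) = (1940039 - 1457402)*(228953 + (-10 - 20*(99 + 484)*(-929 - 1010))) = 482637*(228953 + (-10 - 11660*(-1939))) = 482637*(228953 + (-10 - 20*(-1130437))) = 482637*(228953 + (-10 + 22608740)) = 482637*(228953 + 22608730) = 482637*22837683 = 11022310810071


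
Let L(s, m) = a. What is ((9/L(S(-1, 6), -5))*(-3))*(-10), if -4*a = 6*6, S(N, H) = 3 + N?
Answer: -30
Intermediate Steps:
a = -9 (a = -3*6/2 = -¼*36 = -9)
L(s, m) = -9
((9/L(S(-1, 6), -5))*(-3))*(-10) = ((9/(-9))*(-3))*(-10) = ((9*(-⅑))*(-3))*(-10) = -1*(-3)*(-10) = 3*(-10) = -30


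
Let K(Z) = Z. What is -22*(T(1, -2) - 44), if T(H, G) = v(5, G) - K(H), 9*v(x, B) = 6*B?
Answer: 3058/3 ≈ 1019.3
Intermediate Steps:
v(x, B) = 2*B/3 (v(x, B) = (6*B)/9 = 2*B/3)
T(H, G) = -H + 2*G/3 (T(H, G) = 2*G/3 - H = -H + 2*G/3)
-22*(T(1, -2) - 44) = -22*((-1*1 + (2/3)*(-2)) - 44) = -22*((-1 - 4/3) - 44) = -22*(-7/3 - 44) = -22*(-139/3) = 3058/3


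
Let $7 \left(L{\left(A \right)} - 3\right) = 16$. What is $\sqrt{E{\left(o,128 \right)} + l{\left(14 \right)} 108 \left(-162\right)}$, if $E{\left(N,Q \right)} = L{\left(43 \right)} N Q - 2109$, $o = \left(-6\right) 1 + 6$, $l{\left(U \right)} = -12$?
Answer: $\sqrt{207843} \approx 455.9$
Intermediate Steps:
$L{\left(A \right)} = \frac{37}{7}$ ($L{\left(A \right)} = 3 + \frac{1}{7} \cdot 16 = 3 + \frac{16}{7} = \frac{37}{7}$)
$o = 0$ ($o = -6 + 6 = 0$)
$E{\left(N,Q \right)} = -2109 + \frac{37 N Q}{7}$ ($E{\left(N,Q \right)} = \frac{37 N}{7} Q - 2109 = \frac{37 N Q}{7} - 2109 = -2109 + \frac{37 N Q}{7}$)
$\sqrt{E{\left(o,128 \right)} + l{\left(14 \right)} 108 \left(-162\right)} = \sqrt{\left(-2109 + \frac{37}{7} \cdot 0 \cdot 128\right) + \left(-12\right) 108 \left(-162\right)} = \sqrt{\left(-2109 + 0\right) - -209952} = \sqrt{-2109 + 209952} = \sqrt{207843}$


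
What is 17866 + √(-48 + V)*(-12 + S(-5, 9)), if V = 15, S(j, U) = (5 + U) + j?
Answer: 17866 - 3*I*√33 ≈ 17866.0 - 17.234*I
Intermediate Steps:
S(j, U) = 5 + U + j
17866 + √(-48 + V)*(-12 + S(-5, 9)) = 17866 + √(-48 + 15)*(-12 + (5 + 9 - 5)) = 17866 + √(-33)*(-12 + 9) = 17866 + (I*√33)*(-3) = 17866 - 3*I*√33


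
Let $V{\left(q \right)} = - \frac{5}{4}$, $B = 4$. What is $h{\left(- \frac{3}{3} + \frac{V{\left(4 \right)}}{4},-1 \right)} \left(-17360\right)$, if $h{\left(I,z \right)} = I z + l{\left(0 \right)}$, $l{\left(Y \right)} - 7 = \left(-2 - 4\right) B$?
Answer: $272335$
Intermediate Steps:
$V{\left(q \right)} = - \frac{5}{4}$ ($V{\left(q \right)} = \left(-5\right) \frac{1}{4} = - \frac{5}{4}$)
$l{\left(Y \right)} = -17$ ($l{\left(Y \right)} = 7 + \left(-2 - 4\right) 4 = 7 - 24 = -17$)
$h{\left(I,z \right)} = -17 + I z$ ($h{\left(I,z \right)} = I z - 17 = -17 + I z$)
$h{\left(- \frac{3}{3} + \frac{V{\left(4 \right)}}{4},-1 \right)} \left(-17360\right) = \left(-17 + \left(- \frac{3}{3} - \frac{5}{4 \cdot 4}\right) \left(-1\right)\right) \left(-17360\right) = \left(-17 + \left(\left(-3\right) \frac{1}{3} - \frac{5}{16}\right) \left(-1\right)\right) \left(-17360\right) = \left(-17 + \left(-1 - \frac{5}{16}\right) \left(-1\right)\right) \left(-17360\right) = \left(-17 - - \frac{21}{16}\right) \left(-17360\right) = \left(-17 + \frac{21}{16}\right) \left(-17360\right) = \left(- \frac{251}{16}\right) \left(-17360\right) = 272335$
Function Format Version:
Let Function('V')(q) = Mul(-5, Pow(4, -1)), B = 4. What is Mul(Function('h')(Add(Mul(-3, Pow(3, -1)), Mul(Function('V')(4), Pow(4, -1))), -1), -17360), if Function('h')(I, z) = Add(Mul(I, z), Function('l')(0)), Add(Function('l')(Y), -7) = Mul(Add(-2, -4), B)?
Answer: 272335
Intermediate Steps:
Function('V')(q) = Rational(-5, 4) (Function('V')(q) = Mul(-5, Rational(1, 4)) = Rational(-5, 4))
Function('l')(Y) = -17 (Function('l')(Y) = Add(7, Mul(Add(-2, -4), 4)) = Add(7, Mul(-6, 4)) = Add(7, -24) = -17)
Function('h')(I, z) = Add(-17, Mul(I, z)) (Function('h')(I, z) = Add(Mul(I, z), -17) = Add(-17, Mul(I, z)))
Mul(Function('h')(Add(Mul(-3, Pow(3, -1)), Mul(Function('V')(4), Pow(4, -1))), -1), -17360) = Mul(Add(-17, Mul(Add(Mul(-3, Pow(3, -1)), Mul(Rational(-5, 4), Pow(4, -1))), -1)), -17360) = Mul(Add(-17, Mul(Add(Mul(-3, Rational(1, 3)), Mul(Rational(-5, 4), Rational(1, 4))), -1)), -17360) = Mul(Add(-17, Mul(Add(-1, Rational(-5, 16)), -1)), -17360) = Mul(Add(-17, Mul(Rational(-21, 16), -1)), -17360) = Mul(Add(-17, Rational(21, 16)), -17360) = Mul(Rational(-251, 16), -17360) = 272335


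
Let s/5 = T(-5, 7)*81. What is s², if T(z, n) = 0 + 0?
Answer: 0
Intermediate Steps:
T(z, n) = 0
s = 0 (s = 5*(0*81) = 5*0 = 0)
s² = 0² = 0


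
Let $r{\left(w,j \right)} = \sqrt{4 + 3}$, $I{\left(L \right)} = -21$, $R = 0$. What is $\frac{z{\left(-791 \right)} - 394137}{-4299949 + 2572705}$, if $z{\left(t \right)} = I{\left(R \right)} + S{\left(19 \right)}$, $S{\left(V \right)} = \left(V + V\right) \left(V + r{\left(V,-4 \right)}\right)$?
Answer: $\frac{98359}{431811} - \frac{19 \sqrt{7}}{863622} \approx 0.22772$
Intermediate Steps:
$r{\left(w,j \right)} = \sqrt{7}$
$S{\left(V \right)} = 2 V \left(V + \sqrt{7}\right)$ ($S{\left(V \right)} = \left(V + V\right) \left(V + \sqrt{7}\right) = 2 V \left(V + \sqrt{7}\right)$)
$z{\left(t \right)} = 701 + 38 \sqrt{7}$ ($z{\left(t \right)} = -21 + 2 \cdot 19 \left(19 + \sqrt{7}\right) = -21 + \left(722 + 38 \sqrt{7}\right) = 701 + 38 \sqrt{7}$)
$\frac{z{\left(-791 \right)} - 394137}{-4299949 + 2572705} = \frac{\left(701 + 38 \sqrt{7}\right) - 394137}{-4299949 + 2572705} = \frac{-393436 + 38 \sqrt{7}}{-1727244} = \left(-393436 + 38 \sqrt{7}\right) \left(- \frac{1}{1727244}\right) = \frac{98359}{431811} - \frac{19 \sqrt{7}}{863622}$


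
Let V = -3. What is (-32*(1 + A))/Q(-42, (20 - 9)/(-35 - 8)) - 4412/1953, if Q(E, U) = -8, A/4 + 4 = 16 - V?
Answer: 472120/1953 ≈ 241.74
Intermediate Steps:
A = 60 (A = -16 + 4*(16 - 1*(-3)) = -16 + 4*(16 + 3) = -16 + 4*19 = -16 + 76 = 60)
(-32*(1 + A))/Q(-42, (20 - 9)/(-35 - 8)) - 4412/1953 = -32*(1 + 60)/(-8) - 4412/1953 = -32*61*(-⅛) - 4412*1/1953 = -1952*(-⅛) - 4412/1953 = 244 - 4412/1953 = 472120/1953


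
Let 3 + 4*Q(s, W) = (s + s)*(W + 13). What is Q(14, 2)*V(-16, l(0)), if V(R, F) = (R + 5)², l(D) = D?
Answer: 50457/4 ≈ 12614.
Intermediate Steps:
V(R, F) = (5 + R)²
Q(s, W) = -¾ + s*(13 + W)/2 (Q(s, W) = -¾ + ((s + s)*(W + 13))/4 = -¾ + ((2*s)*(13 + W))/4 = -¾ + (2*s*(13 + W))/4 = -¾ + s*(13 + W)/2)
Q(14, 2)*V(-16, l(0)) = (-¾ + (13/2)*14 + (½)*2*14)*(5 - 16)² = (-¾ + 91 + 14)*(-11)² = (417/4)*121 = 50457/4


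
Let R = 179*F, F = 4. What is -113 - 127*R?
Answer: -91045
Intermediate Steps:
R = 716 (R = 179*4 = 716)
-113 - 127*R = -113 - 127*716 = -113 - 90932 = -91045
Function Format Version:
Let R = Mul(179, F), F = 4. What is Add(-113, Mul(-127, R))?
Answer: -91045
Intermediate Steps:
R = 716 (R = Mul(179, 4) = 716)
Add(-113, Mul(-127, R)) = Add(-113, Mul(-127, 716)) = Add(-113, -90932) = -91045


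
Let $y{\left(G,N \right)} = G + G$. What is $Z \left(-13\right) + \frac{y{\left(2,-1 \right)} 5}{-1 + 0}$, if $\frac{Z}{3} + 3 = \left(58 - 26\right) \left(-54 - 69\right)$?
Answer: $153601$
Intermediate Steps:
$y{\left(G,N \right)} = 2 G$
$Z = -11817$ ($Z = -9 + 3 \left(58 - 26\right) \left(-54 - 69\right) = -9 + 3 \cdot 32 \left(-123\right) = -9 + 3 \left(-3936\right) = -9 - 11808 = -11817$)
$Z \left(-13\right) + \frac{y{\left(2,-1 \right)} 5}{-1 + 0} = \left(-11817\right) \left(-13\right) + \frac{2 \cdot 2 \cdot 5}{-1 + 0} = 153621 + \frac{4 \cdot 5}{-1} = 153621 + 20 \left(-1\right) = 153621 - 20 = 153601$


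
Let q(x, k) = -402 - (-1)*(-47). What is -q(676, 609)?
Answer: 449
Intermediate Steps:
q(x, k) = -449 (q(x, k) = -402 - 1*47 = -402 - 47 = -449)
-q(676, 609) = -1*(-449) = 449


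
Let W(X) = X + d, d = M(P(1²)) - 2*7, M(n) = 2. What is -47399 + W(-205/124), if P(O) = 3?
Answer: -5879169/124 ≈ -47413.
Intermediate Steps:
d = -12 (d = 2 - 2*7 = 2 - 14 = -12)
W(X) = -12 + X (W(X) = X - 12 = -12 + X)
-47399 + W(-205/124) = -47399 + (-12 - 205/124) = -47399 - 1693/124 = -5879169/124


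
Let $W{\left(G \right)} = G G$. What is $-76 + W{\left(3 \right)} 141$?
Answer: $1193$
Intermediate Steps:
$W{\left(G \right)} = G^{2}$
$-76 + W{\left(3 \right)} 141 = -76 + 3^{2} \cdot 141 = -76 + 9 \cdot 141 = -76 + 1269 = 1193$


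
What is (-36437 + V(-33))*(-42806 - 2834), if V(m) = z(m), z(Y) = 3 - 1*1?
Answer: 1662893400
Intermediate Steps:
z(Y) = 2 (z(Y) = 3 - 1 = 2)
V(m) = 2
(-36437 + V(-33))*(-42806 - 2834) = (-36437 + 2)*(-42806 - 2834) = -36435*(-45640) = 1662893400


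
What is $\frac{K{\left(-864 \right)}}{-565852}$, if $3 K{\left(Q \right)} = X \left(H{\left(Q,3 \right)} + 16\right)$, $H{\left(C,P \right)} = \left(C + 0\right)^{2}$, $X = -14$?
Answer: $\frac{373256}{60627} \approx 6.1566$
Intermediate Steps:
$H{\left(C,P \right)} = C^{2}$
$K{\left(Q \right)} = - \frac{224}{3} - \frac{14 Q^{2}}{3}$ ($K{\left(Q \right)} = \frac{\left(-14\right) \left(Q^{2} + 16\right)}{3} = \frac{\left(-14\right) \left(16 + Q^{2}\right)}{3} = \frac{-224 - 14 Q^{2}}{3} = - \frac{224}{3} - \frac{14 Q^{2}}{3}$)
$\frac{K{\left(-864 \right)}}{-565852} = \frac{- \frac{224}{3} - \frac{14 \left(-864\right)^{2}}{3}}{-565852} = \left(- \frac{224}{3} - 3483648\right) \left(- \frac{1}{565852}\right) = \left(- \frac{10451168}{3}\right) \left(- \frac{1}{565852}\right) = \frac{373256}{60627}$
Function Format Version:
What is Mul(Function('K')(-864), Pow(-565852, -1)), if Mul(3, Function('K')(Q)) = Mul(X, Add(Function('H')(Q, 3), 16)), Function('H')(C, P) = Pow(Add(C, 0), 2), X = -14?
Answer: Rational(373256, 60627) ≈ 6.1566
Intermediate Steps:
Function('H')(C, P) = Pow(C, 2)
Function('K')(Q) = Add(Rational(-224, 3), Mul(Rational(-14, 3), Pow(Q, 2))) (Function('K')(Q) = Mul(Rational(1, 3), Mul(-14, Add(Pow(Q, 2), 16))) = Mul(Rational(1, 3), Mul(-14, Add(16, Pow(Q, 2)))) = Mul(Rational(1, 3), Add(-224, Mul(-14, Pow(Q, 2)))) = Add(Rational(-224, 3), Mul(Rational(-14, 3), Pow(Q, 2))))
Mul(Function('K')(-864), Pow(-565852, -1)) = Mul(Add(Rational(-224, 3), Mul(Rational(-14, 3), Pow(-864, 2))), Pow(-565852, -1)) = Mul(Add(Rational(-224, 3), Mul(Rational(-14, 3), 746496)), Rational(-1, 565852)) = Mul(Add(Rational(-224, 3), -3483648), Rational(-1, 565852)) = Mul(Rational(-10451168, 3), Rational(-1, 565852)) = Rational(373256, 60627)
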